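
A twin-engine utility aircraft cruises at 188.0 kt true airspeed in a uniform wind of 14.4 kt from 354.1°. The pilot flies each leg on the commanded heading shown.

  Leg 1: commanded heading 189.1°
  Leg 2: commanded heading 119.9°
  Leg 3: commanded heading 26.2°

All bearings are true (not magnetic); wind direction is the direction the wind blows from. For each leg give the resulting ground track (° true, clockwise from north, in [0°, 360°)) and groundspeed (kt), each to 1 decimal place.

Leg 1: heading 189.1°; drift -1.1° → track 188.0°, groundspeed 201.9 kt
Leg 2: heading 119.9°; drift +3.4° → track 123.3°, groundspeed 196.8 kt
Leg 3: heading 26.2°; drift +2.5° → track 28.7°, groundspeed 176.0 kt

Leg 1: track=188.0°, groundspeed=201.9 kt
Leg 2: track=123.3°, groundspeed=196.8 kt
Leg 3: track=28.7°, groundspeed=176.0 kt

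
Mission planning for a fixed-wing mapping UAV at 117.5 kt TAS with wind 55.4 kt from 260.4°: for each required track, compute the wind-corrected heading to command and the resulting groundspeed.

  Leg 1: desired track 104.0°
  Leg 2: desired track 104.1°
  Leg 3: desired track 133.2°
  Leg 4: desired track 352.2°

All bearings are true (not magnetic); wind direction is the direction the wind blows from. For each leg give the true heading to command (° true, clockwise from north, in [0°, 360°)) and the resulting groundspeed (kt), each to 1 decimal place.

Leg 1: desired track 104.0°; wind correction +10.9° → command heading 114.9°, groundspeed 166.2 kt
Leg 2: desired track 104.1°; wind correction +10.9° → command heading 115.0°, groundspeed 166.1 kt
Leg 3: desired track 133.2°; wind correction +22.1° → command heading 155.3°, groundspeed 142.4 kt
Leg 4: desired track 352.2°; wind correction -28.1° → command heading 324.1°, groundspeed 105.4 kt

Leg 1: heading=114.9°, groundspeed=166.2 kt
Leg 2: heading=115.0°, groundspeed=166.1 kt
Leg 3: heading=155.3°, groundspeed=142.4 kt
Leg 4: heading=324.1°, groundspeed=105.4 kt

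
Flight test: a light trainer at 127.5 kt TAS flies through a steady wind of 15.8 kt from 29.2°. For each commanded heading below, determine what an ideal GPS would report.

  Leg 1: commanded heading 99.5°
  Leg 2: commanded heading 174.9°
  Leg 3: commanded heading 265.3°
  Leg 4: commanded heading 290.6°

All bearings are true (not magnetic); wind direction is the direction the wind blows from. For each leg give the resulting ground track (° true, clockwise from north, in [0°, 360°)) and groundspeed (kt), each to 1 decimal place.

Leg 1: heading 99.5°; drift +6.9° → track 106.4°, groundspeed 123.1 kt
Leg 2: heading 174.9°; drift +3.6° → track 178.5°, groundspeed 140.8 kt
Leg 3: heading 265.3°; drift -5.5° → track 259.8°, groundspeed 136.9 kt
Leg 4: heading 290.6°; drift -6.9° → track 283.7°, groundspeed 130.8 kt

Leg 1: track=106.4°, groundspeed=123.1 kt
Leg 2: track=178.5°, groundspeed=140.8 kt
Leg 3: track=259.8°, groundspeed=136.9 kt
Leg 4: track=283.7°, groundspeed=130.8 kt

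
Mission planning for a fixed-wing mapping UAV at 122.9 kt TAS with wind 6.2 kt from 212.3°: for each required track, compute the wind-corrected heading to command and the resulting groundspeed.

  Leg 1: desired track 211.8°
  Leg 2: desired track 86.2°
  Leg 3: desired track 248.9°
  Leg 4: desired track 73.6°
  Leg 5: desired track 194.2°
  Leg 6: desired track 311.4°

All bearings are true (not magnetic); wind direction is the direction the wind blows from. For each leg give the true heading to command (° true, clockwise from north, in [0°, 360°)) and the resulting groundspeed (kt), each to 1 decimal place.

Leg 1: desired track 211.8°; wind correction +0.0° → command heading 211.8°, groundspeed 116.7 kt
Leg 2: desired track 86.2°; wind correction +2.3° → command heading 88.5°, groundspeed 126.5 kt
Leg 3: desired track 248.9°; wind correction -1.7° → command heading 247.2°, groundspeed 117.9 kt
Leg 4: desired track 73.6°; wind correction +1.9° → command heading 75.5°, groundspeed 127.5 kt
Leg 5: desired track 194.2°; wind correction +0.9° → command heading 195.1°, groundspeed 117.0 kt
Leg 6: desired track 311.4°; wind correction -2.9° → command heading 308.5°, groundspeed 123.7 kt

Leg 1: heading=211.8°, groundspeed=116.7 kt
Leg 2: heading=88.5°, groundspeed=126.5 kt
Leg 3: heading=247.2°, groundspeed=117.9 kt
Leg 4: heading=75.5°, groundspeed=127.5 kt
Leg 5: heading=195.1°, groundspeed=117.0 kt
Leg 6: heading=308.5°, groundspeed=123.7 kt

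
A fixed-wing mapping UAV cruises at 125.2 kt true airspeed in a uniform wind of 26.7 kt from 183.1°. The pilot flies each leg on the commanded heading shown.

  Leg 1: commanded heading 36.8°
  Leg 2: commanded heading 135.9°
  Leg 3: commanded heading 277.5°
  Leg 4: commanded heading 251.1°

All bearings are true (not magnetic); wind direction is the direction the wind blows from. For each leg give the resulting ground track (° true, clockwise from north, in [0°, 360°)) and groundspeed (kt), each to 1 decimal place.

Leg 1: track=31.1°, groundspeed=148.2 kt
Leg 2: track=125.5°, groundspeed=108.8 kt
Leg 3: track=289.3°, groundspeed=130.0 kt
Leg 4: track=263.2°, groundspeed=117.8 kt

Leg 1: heading 36.8°; drift -5.7° → track 31.1°, groundspeed 148.2 kt
Leg 2: heading 135.9°; drift -10.4° → track 125.5°, groundspeed 108.8 kt
Leg 3: heading 277.5°; drift +11.8° → track 289.3°, groundspeed 130.0 kt
Leg 4: heading 251.1°; drift +12.1° → track 263.2°, groundspeed 117.8 kt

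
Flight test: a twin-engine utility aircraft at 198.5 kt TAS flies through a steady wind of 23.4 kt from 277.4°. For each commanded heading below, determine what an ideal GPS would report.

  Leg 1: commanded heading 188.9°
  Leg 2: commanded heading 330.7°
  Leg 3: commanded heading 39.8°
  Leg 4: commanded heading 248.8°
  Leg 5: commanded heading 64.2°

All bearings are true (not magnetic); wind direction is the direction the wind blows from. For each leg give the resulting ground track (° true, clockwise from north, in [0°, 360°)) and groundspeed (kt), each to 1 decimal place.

Leg 1: track=182.2°, groundspeed=199.3 kt
Leg 2: track=336.5°, groundspeed=185.5 kt
Leg 3: track=45.1°, groundspeed=212.0 kt
Leg 4: track=245.2°, groundspeed=178.3 kt
Leg 5: track=67.6°, groundspeed=218.5 kt

Leg 1: heading 188.9°; drift -6.7° → track 182.2°, groundspeed 199.3 kt
Leg 2: heading 330.7°; drift +5.8° → track 336.5°, groundspeed 185.5 kt
Leg 3: heading 39.8°; drift +5.3° → track 45.1°, groundspeed 212.0 kt
Leg 4: heading 248.8°; drift -3.6° → track 245.2°, groundspeed 178.3 kt
Leg 5: heading 64.2°; drift +3.4° → track 67.6°, groundspeed 218.5 kt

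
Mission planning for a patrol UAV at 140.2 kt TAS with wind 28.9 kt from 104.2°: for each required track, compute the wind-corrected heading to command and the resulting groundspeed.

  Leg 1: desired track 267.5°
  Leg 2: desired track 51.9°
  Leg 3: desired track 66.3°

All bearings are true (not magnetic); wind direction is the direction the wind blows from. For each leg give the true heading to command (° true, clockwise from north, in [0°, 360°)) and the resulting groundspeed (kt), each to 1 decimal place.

Leg 1: heading=264.1°, groundspeed=167.6 kt
Leg 2: heading=61.3°, groundspeed=120.6 kt
Leg 3: heading=73.6°, groundspeed=116.3 kt

Leg 1: desired track 267.5°; wind correction -3.4° → command heading 264.1°, groundspeed 167.6 kt
Leg 2: desired track 51.9°; wind correction +9.4° → command heading 61.3°, groundspeed 120.6 kt
Leg 3: desired track 66.3°; wind correction +7.3° → command heading 73.6°, groundspeed 116.3 kt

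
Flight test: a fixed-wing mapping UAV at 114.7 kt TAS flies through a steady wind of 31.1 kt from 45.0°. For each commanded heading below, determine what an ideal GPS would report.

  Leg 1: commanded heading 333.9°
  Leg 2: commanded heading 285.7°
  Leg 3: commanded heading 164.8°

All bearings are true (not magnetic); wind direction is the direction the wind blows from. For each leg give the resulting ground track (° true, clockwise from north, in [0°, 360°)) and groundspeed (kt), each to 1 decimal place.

Leg 1: track=318.2°, groundspeed=108.7 kt
Leg 2: track=273.9°, groundspeed=132.7 kt
Leg 3: track=176.5°, groundspeed=132.9 kt

Leg 1: heading 333.9°; drift -15.7° → track 318.2°, groundspeed 108.7 kt
Leg 2: heading 285.7°; drift -11.8° → track 273.9°, groundspeed 132.7 kt
Leg 3: heading 164.8°; drift +11.7° → track 176.5°, groundspeed 132.9 kt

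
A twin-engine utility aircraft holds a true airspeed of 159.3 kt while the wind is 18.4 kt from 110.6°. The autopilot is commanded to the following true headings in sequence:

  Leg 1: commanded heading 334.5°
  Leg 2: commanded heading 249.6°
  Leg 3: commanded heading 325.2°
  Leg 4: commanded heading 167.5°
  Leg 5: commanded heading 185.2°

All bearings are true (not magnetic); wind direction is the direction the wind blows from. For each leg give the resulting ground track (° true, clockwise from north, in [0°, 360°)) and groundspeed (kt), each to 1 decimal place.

Leg 1: track=330.3°, groundspeed=173.0 kt
Leg 2: track=253.6°, groundspeed=173.6 kt
Leg 3: track=321.8°, groundspeed=174.8 kt
Leg 4: track=173.4°, groundspeed=150.0 kt
Leg 5: track=191.8°, groundspeed=155.4 kt

Leg 1: heading 334.5°; drift -4.2° → track 330.3°, groundspeed 173.0 kt
Leg 2: heading 249.6°; drift +4.0° → track 253.6°, groundspeed 173.6 kt
Leg 3: heading 325.2°; drift -3.4° → track 321.8°, groundspeed 174.8 kt
Leg 4: heading 167.5°; drift +5.9° → track 173.4°, groundspeed 150.0 kt
Leg 5: heading 185.2°; drift +6.6° → track 191.8°, groundspeed 155.4 kt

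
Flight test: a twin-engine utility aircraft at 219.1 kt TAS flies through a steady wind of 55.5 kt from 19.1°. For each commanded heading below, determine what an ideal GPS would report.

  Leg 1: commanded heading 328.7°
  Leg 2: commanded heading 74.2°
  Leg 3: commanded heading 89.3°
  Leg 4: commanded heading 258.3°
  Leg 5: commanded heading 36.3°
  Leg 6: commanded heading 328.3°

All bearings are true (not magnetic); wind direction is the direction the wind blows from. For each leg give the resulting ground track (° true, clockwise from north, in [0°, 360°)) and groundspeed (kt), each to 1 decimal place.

Leg 1: heading 328.7°; drift -13.1° → track 315.6°, groundspeed 188.6 kt
Leg 2: heading 74.2°; drift +13.7° → track 87.9°, groundspeed 192.8 kt
Leg 3: heading 89.3°; drift +14.6° → track 103.9°, groundspeed 207.0 kt
Leg 4: heading 258.3°; drift -10.9° → track 247.4°, groundspeed 252.1 kt
Leg 5: heading 36.3°; drift +5.6° → track 41.9°, groundspeed 166.9 kt
Leg 6: heading 328.3°; drift -13.2° → track 315.1°, groundspeed 189.0 kt

Leg 1: track=315.6°, groundspeed=188.6 kt
Leg 2: track=87.9°, groundspeed=192.8 kt
Leg 3: track=103.9°, groundspeed=207.0 kt
Leg 4: track=247.4°, groundspeed=252.1 kt
Leg 5: track=41.9°, groundspeed=166.9 kt
Leg 6: track=315.1°, groundspeed=189.0 kt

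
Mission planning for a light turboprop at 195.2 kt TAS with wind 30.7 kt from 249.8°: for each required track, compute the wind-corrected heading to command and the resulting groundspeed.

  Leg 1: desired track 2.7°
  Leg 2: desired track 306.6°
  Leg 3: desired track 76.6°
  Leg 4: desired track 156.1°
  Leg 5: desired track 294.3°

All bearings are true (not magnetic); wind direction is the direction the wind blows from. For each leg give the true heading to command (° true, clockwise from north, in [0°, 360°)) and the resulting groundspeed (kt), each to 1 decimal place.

Leg 1: heading=354.4°, groundspeed=205.1 kt
Leg 2: heading=299.0°, groundspeed=176.7 kt
Leg 3: heading=77.7°, groundspeed=225.7 kt
Leg 4: heading=165.1°, groundspeed=194.8 kt
Leg 5: heading=288.0°, groundspeed=172.1 kt

Leg 1: desired track 2.7°; wind correction -8.3° → command heading 354.4°, groundspeed 205.1 kt
Leg 2: desired track 306.6°; wind correction -7.6° → command heading 299.0°, groundspeed 176.7 kt
Leg 3: desired track 76.6°; wind correction +1.1° → command heading 77.7°, groundspeed 225.7 kt
Leg 4: desired track 156.1°; wind correction +9.0° → command heading 165.1°, groundspeed 194.8 kt
Leg 5: desired track 294.3°; wind correction -6.3° → command heading 288.0°, groundspeed 172.1 kt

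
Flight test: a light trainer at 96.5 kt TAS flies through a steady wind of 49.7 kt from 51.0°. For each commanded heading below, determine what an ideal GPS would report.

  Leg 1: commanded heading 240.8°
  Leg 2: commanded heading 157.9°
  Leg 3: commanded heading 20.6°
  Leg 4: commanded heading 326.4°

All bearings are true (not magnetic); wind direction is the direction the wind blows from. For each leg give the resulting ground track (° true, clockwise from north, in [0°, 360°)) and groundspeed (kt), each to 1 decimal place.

Leg 1: track=237.5°, groundspeed=145.7 kt
Leg 2: track=181.1°, groundspeed=120.7 kt
Leg 3: track=355.5°, groundspeed=59.2 kt
Leg 4: track=298.1°, groundspeed=104.3 kt

Leg 1: heading 240.8°; drift -3.3° → track 237.5°, groundspeed 145.7 kt
Leg 2: heading 157.9°; drift +23.2° → track 181.1°, groundspeed 120.7 kt
Leg 3: heading 20.6°; drift -25.1° → track 355.5°, groundspeed 59.2 kt
Leg 4: heading 326.4°; drift -28.3° → track 298.1°, groundspeed 104.3 kt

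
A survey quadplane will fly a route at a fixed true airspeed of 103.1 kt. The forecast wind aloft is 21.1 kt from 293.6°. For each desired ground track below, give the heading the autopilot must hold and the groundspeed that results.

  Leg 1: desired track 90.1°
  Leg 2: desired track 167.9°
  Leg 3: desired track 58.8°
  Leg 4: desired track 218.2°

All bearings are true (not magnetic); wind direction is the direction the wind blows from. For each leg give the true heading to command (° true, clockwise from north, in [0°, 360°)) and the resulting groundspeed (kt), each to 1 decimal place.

Leg 1: desired track 90.1°; wind correction -4.7° → command heading 85.4°, groundspeed 122.1 kt
Leg 2: desired track 167.9°; wind correction +9.6° → command heading 177.5°, groundspeed 114.0 kt
Leg 3: desired track 58.8°; wind correction -9.6° → command heading 49.2°, groundspeed 113.8 kt
Leg 4: desired track 218.2°; wind correction +11.4° → command heading 229.6°, groundspeed 95.7 kt

Leg 1: heading=85.4°, groundspeed=122.1 kt
Leg 2: heading=177.5°, groundspeed=114.0 kt
Leg 3: heading=49.2°, groundspeed=113.8 kt
Leg 4: heading=229.6°, groundspeed=95.7 kt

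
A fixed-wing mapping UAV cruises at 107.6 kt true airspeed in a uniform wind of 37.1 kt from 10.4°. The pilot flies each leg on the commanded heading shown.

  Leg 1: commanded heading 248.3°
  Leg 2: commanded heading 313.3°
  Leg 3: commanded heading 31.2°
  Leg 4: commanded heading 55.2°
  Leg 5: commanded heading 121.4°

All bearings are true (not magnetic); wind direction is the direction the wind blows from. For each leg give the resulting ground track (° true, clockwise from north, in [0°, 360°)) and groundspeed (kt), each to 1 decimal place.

Leg 1: track=234.4°, groundspeed=131.1 kt
Leg 2: track=293.7°, groundspeed=92.8 kt
Leg 3: track=41.4°, groundspeed=74.1 kt
Leg 4: track=73.0°, groundspeed=85.4 kt
Leg 5: track=137.4°, groundspeed=125.8 kt

Leg 1: heading 248.3°; drift -13.9° → track 234.4°, groundspeed 131.1 kt
Leg 2: heading 313.3°; drift -19.6° → track 293.7°, groundspeed 92.8 kt
Leg 3: heading 31.2°; drift +10.2° → track 41.4°, groundspeed 74.1 kt
Leg 4: heading 55.2°; drift +17.8° → track 73.0°, groundspeed 85.4 kt
Leg 5: heading 121.4°; drift +16.0° → track 137.4°, groundspeed 125.8 kt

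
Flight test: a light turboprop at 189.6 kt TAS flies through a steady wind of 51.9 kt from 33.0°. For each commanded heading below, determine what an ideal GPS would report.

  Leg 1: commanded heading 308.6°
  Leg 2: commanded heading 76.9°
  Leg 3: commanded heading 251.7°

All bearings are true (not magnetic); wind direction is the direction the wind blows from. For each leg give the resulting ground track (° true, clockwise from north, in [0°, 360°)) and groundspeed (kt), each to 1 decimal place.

Leg 1: heading 308.6°; drift -15.6° → track 293.0°, groundspeed 191.6 kt
Leg 2: heading 76.9°; drift +13.3° → track 90.2°, groundspeed 156.4 kt
Leg 3: heading 251.7°; drift -8.0° → track 243.7°, groundspeed 232.4 kt

Leg 1: track=293.0°, groundspeed=191.6 kt
Leg 2: track=90.2°, groundspeed=156.4 kt
Leg 3: track=243.7°, groundspeed=232.4 kt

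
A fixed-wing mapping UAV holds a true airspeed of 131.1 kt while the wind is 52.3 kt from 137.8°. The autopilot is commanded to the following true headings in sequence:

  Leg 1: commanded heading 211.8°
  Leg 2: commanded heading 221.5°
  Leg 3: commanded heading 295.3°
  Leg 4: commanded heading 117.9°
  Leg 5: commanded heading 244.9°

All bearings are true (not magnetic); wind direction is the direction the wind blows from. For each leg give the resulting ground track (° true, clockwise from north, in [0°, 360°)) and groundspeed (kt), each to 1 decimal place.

Leg 1: track=235.1°, groundspeed=127.1 kt
Leg 2: track=244.0°, groundspeed=135.7 kt
Leg 3: track=301.7°, groundspeed=180.5 kt
Leg 4: track=105.6°, groundspeed=83.8 kt
Leg 5: track=263.7°, groundspeed=154.8 kt

Leg 1: heading 211.8°; drift +23.3° → track 235.1°, groundspeed 127.1 kt
Leg 2: heading 221.5°; drift +22.5° → track 244.0°, groundspeed 135.7 kt
Leg 3: heading 295.3°; drift +6.4° → track 301.7°, groundspeed 180.5 kt
Leg 4: heading 117.9°; drift -12.3° → track 105.6°, groundspeed 83.8 kt
Leg 5: heading 244.9°; drift +18.8° → track 263.7°, groundspeed 154.8 kt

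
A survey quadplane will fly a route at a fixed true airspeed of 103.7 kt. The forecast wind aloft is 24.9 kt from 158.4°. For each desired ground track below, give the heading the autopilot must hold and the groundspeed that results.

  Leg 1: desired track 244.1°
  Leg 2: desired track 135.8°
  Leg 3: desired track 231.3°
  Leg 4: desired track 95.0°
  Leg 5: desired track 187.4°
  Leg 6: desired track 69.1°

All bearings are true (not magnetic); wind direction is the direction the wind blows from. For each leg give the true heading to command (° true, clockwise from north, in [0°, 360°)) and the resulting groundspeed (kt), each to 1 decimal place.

Leg 1: desired track 244.1°; wind correction -13.9° → command heading 230.2°, groundspeed 98.8 kt
Leg 2: desired track 135.8°; wind correction +5.3° → command heading 141.1°, groundspeed 80.3 kt
Leg 3: desired track 231.3°; wind correction -13.3° → command heading 218.0°, groundspeed 93.6 kt
Leg 4: desired track 95.0°; wind correction +12.4° → command heading 107.4°, groundspeed 90.1 kt
Leg 5: desired track 187.4°; wind correction -6.7° → command heading 180.7°, groundspeed 81.2 kt
Leg 6: desired track 69.1°; wind correction +13.9° → command heading 83.0°, groundspeed 100.4 kt

Leg 1: heading=230.2°, groundspeed=98.8 kt
Leg 2: heading=141.1°, groundspeed=80.3 kt
Leg 3: heading=218.0°, groundspeed=93.6 kt
Leg 4: heading=107.4°, groundspeed=90.1 kt
Leg 5: heading=180.7°, groundspeed=81.2 kt
Leg 6: heading=83.0°, groundspeed=100.4 kt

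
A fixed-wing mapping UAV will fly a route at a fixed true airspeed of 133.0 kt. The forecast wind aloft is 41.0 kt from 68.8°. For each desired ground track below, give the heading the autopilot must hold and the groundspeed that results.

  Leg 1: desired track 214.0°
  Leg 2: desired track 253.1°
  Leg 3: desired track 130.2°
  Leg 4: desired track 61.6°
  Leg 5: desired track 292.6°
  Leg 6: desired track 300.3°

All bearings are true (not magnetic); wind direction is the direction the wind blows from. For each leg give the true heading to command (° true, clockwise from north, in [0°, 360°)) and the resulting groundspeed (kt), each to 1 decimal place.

Leg 1: desired track 214.0°; wind correction -10.1° → command heading 203.9°, groundspeed 164.6 kt
Leg 2: desired track 253.1°; wind correction +1.3° → command heading 254.4°, groundspeed 173.8 kt
Leg 3: desired track 130.2°; wind correction -15.7° → command heading 114.5°, groundspeed 108.4 kt
Leg 4: desired track 61.6°; wind correction +2.2° → command heading 63.8°, groundspeed 92.2 kt
Leg 5: desired track 292.6°; wind correction +12.3° → command heading 304.9°, groundspeed 159.5 kt
Leg 6: desired track 300.3°; wind correction +14.0° → command heading 314.3°, groundspeed 154.6 kt

Leg 1: heading=203.9°, groundspeed=164.6 kt
Leg 2: heading=254.4°, groundspeed=173.8 kt
Leg 3: heading=114.5°, groundspeed=108.4 kt
Leg 4: heading=63.8°, groundspeed=92.2 kt
Leg 5: heading=304.9°, groundspeed=159.5 kt
Leg 6: heading=314.3°, groundspeed=154.6 kt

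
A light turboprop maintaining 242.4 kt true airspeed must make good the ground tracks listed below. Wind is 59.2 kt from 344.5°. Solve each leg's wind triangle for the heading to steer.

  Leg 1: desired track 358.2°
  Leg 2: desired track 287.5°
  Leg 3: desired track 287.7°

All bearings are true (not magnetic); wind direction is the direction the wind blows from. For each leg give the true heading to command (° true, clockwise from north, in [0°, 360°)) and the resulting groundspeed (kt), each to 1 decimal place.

Leg 1: heading=354.9°, groundspeed=184.5 kt
Leg 2: heading=299.3°, groundspeed=205.0 kt
Leg 3: heading=299.5°, groundspeed=204.9 kt

Leg 1: desired track 358.2°; wind correction -3.3° → command heading 354.9°, groundspeed 184.5 kt
Leg 2: desired track 287.5°; wind correction +11.8° → command heading 299.3°, groundspeed 205.0 kt
Leg 3: desired track 287.7°; wind correction +11.8° → command heading 299.5°, groundspeed 204.9 kt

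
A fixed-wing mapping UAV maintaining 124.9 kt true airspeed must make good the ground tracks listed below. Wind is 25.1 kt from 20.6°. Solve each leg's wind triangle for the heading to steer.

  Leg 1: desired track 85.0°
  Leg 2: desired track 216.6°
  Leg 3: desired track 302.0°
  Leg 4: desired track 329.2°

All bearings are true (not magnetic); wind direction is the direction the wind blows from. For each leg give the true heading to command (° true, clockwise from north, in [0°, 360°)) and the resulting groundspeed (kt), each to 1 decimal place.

Leg 1: desired track 85.0°; wind correction -10.4° → command heading 74.6°, groundspeed 112.0 kt
Leg 2: desired track 216.6°; wind correction +3.2° → command heading 219.8°, groundspeed 148.8 kt
Leg 3: desired track 302.0°; wind correction +11.4° → command heading 313.4°, groundspeed 117.5 kt
Leg 4: desired track 329.2°; wind correction +9.0° → command heading 338.2°, groundspeed 107.7 kt

Leg 1: heading=74.6°, groundspeed=112.0 kt
Leg 2: heading=219.8°, groundspeed=148.8 kt
Leg 3: heading=313.4°, groundspeed=117.5 kt
Leg 4: heading=338.2°, groundspeed=107.7 kt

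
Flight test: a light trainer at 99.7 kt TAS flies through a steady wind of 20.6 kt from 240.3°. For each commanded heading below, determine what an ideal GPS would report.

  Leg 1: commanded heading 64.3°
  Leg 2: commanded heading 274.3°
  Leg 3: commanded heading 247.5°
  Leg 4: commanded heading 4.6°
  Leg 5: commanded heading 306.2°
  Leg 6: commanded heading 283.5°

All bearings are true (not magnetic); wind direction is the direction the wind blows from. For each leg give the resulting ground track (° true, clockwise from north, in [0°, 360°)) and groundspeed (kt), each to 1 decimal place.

Leg 1: track=63.6°, groundspeed=120.3 kt
Leg 2: track=282.2°, groundspeed=83.4 kt
Leg 3: track=249.4°, groundspeed=79.3 kt
Leg 4: track=13.3°, groundspeed=112.6 kt
Leg 5: track=317.8°, groundspeed=93.2 kt
Leg 6: track=293.0°, groundspeed=85.8 kt

Leg 1: heading 64.3°; drift -0.7° → track 63.6°, groundspeed 120.3 kt
Leg 2: heading 274.3°; drift +7.9° → track 282.2°, groundspeed 83.4 kt
Leg 3: heading 247.5°; drift +1.9° → track 249.4°, groundspeed 79.3 kt
Leg 4: heading 4.6°; drift +8.7° → track 13.3°, groundspeed 112.6 kt
Leg 5: heading 306.2°; drift +11.6° → track 317.8°, groundspeed 93.2 kt
Leg 6: heading 283.5°; drift +9.5° → track 293.0°, groundspeed 85.8 kt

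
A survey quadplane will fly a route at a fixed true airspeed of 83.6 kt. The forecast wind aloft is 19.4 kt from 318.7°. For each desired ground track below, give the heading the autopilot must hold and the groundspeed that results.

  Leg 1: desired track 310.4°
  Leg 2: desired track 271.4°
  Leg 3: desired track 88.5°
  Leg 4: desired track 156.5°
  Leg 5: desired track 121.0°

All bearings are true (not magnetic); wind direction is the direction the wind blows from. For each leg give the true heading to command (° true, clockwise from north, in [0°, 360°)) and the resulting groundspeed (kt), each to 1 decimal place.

Leg 1: desired track 310.4°; wind correction +1.9° → command heading 312.3°, groundspeed 64.4 kt
Leg 2: desired track 271.4°; wind correction +9.8° → command heading 281.2°, groundspeed 69.2 kt
Leg 3: desired track 88.5°; wind correction -10.3° → command heading 78.2°, groundspeed 94.7 kt
Leg 4: desired track 156.5°; wind correction +4.1° → command heading 160.6°, groundspeed 101.9 kt
Leg 5: desired track 121.0°; wind correction -4.0° → command heading 117.0°, groundspeed 101.9 kt

Leg 1: heading=312.3°, groundspeed=64.4 kt
Leg 2: heading=281.2°, groundspeed=69.2 kt
Leg 3: heading=78.2°, groundspeed=94.7 kt
Leg 4: heading=160.6°, groundspeed=101.9 kt
Leg 5: heading=117.0°, groundspeed=101.9 kt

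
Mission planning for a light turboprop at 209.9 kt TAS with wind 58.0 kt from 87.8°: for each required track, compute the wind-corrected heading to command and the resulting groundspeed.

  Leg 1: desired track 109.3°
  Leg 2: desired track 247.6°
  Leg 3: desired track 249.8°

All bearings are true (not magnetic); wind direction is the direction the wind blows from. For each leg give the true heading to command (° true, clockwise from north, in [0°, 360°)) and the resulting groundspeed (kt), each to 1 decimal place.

Leg 1: desired track 109.3°; wind correction -5.8° → command heading 103.5°, groundspeed 154.9 kt
Leg 2: desired track 247.6°; wind correction -5.5° → command heading 242.1°, groundspeed 263.4 kt
Leg 3: desired track 249.8°; wind correction -4.9° → command heading 244.9°, groundspeed 264.3 kt

Leg 1: heading=103.5°, groundspeed=154.9 kt
Leg 2: heading=242.1°, groundspeed=263.4 kt
Leg 3: heading=244.9°, groundspeed=264.3 kt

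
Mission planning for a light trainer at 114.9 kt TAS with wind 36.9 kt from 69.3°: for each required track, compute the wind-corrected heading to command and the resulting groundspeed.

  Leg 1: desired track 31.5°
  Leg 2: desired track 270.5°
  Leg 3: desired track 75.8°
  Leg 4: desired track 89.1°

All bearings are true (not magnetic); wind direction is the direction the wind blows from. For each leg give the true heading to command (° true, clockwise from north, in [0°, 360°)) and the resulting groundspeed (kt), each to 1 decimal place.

Leg 1: desired track 31.5°; wind correction +11.4° → command heading 42.9°, groundspeed 83.5 kt
Leg 2: desired track 270.5°; wind correction +6.7° → command heading 277.2°, groundspeed 148.5 kt
Leg 3: desired track 75.8°; wind correction -2.1° → command heading 73.7°, groundspeed 78.2 kt
Leg 4: desired track 89.1°; wind correction -6.2° → command heading 82.9°, groundspeed 79.5 kt

Leg 1: heading=42.9°, groundspeed=83.5 kt
Leg 2: heading=277.2°, groundspeed=148.5 kt
Leg 3: heading=73.7°, groundspeed=78.2 kt
Leg 4: heading=82.9°, groundspeed=79.5 kt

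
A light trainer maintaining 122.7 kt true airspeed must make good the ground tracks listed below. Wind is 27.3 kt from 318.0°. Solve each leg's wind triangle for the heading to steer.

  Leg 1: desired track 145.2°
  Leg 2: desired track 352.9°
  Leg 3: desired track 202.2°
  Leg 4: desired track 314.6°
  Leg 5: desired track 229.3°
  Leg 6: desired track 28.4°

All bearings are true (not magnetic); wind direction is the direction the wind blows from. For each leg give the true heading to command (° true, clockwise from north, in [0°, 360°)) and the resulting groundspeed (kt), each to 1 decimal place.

Leg 1: heading=146.8°, groundspeed=149.7 kt
Leg 2: heading=345.6°, groundspeed=99.3 kt
Leg 3: heading=213.8°, groundspeed=132.1 kt
Leg 4: heading=315.4°, groundspeed=95.4 kt
Leg 5: heading=242.2°, groundspeed=119.0 kt
Leg 6: heading=16.3°, groundspeed=110.8 kt

Leg 1: desired track 145.2°; wind correction +1.6° → command heading 146.8°, groundspeed 149.7 kt
Leg 2: desired track 352.9°; wind correction -7.3° → command heading 345.6°, groundspeed 99.3 kt
Leg 3: desired track 202.2°; wind correction +11.6° → command heading 213.8°, groundspeed 132.1 kt
Leg 4: desired track 314.6°; wind correction +0.8° → command heading 315.4°, groundspeed 95.4 kt
Leg 5: desired track 229.3°; wind correction +12.9° → command heading 242.2°, groundspeed 119.0 kt
Leg 6: desired track 28.4°; wind correction -12.1° → command heading 16.3°, groundspeed 110.8 kt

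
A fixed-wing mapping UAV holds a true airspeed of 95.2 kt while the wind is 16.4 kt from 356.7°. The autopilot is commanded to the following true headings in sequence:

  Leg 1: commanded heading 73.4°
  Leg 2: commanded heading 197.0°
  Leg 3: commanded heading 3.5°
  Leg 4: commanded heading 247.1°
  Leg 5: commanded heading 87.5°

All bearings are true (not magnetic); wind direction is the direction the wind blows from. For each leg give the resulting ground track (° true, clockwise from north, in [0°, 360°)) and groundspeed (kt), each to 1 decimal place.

Leg 1: track=83.3°, groundspeed=92.8 kt
Leg 2: track=194.1°, groundspeed=110.7 kt
Leg 3: track=4.9°, groundspeed=78.9 kt
Leg 4: track=238.4°, groundspeed=101.9 kt
Leg 5: track=97.3°, groundspeed=96.8 kt

Leg 1: heading 73.4°; drift +9.9° → track 83.3°, groundspeed 92.8 kt
Leg 2: heading 197.0°; drift -2.9° → track 194.1°, groundspeed 110.7 kt
Leg 3: heading 3.5°; drift +1.4° → track 4.9°, groundspeed 78.9 kt
Leg 4: heading 247.1°; drift -8.7° → track 238.4°, groundspeed 101.9 kt
Leg 5: heading 87.5°; drift +9.8° → track 97.3°, groundspeed 96.8 kt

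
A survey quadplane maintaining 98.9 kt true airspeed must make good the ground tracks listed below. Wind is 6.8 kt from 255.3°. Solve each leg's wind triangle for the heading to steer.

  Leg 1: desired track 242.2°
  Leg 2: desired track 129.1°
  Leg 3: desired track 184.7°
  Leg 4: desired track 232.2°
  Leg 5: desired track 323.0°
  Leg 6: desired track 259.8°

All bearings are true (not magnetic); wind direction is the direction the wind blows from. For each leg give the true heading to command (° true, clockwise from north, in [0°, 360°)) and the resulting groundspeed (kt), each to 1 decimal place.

Leg 1: desired track 242.2°; wind correction +0.9° → command heading 243.1°, groundspeed 92.3 kt
Leg 2: desired track 129.1°; wind correction +3.2° → command heading 132.3°, groundspeed 102.8 kt
Leg 3: desired track 184.7°; wind correction +3.7° → command heading 188.4°, groundspeed 96.4 kt
Leg 4: desired track 232.2°; wind correction +1.5° → command heading 233.7°, groundspeed 92.6 kt
Leg 5: desired track 323.0°; wind correction -3.6° → command heading 319.4°, groundspeed 96.1 kt
Leg 6: desired track 259.8°; wind correction -0.3° → command heading 259.5°, groundspeed 92.1 kt

Leg 1: heading=243.1°, groundspeed=92.3 kt
Leg 2: heading=132.3°, groundspeed=102.8 kt
Leg 3: heading=188.4°, groundspeed=96.4 kt
Leg 4: heading=233.7°, groundspeed=92.6 kt
Leg 5: heading=319.4°, groundspeed=96.1 kt
Leg 6: heading=259.5°, groundspeed=92.1 kt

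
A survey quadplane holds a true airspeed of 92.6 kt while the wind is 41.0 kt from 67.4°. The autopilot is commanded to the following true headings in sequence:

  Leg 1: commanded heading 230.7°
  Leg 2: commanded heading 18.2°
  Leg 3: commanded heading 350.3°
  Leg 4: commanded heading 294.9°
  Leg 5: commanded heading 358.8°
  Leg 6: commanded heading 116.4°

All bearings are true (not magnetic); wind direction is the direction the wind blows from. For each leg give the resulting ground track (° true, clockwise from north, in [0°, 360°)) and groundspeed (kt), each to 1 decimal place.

Leg 1: heading 230.7°; drift +5.1° → track 235.8°, groundspeed 132.4 kt
Leg 2: heading 18.2°; drift -25.2° → track 353.0°, groundspeed 72.8 kt
Leg 3: heading 350.3°; drift -25.6° → track 324.7°, groundspeed 92.5 kt
Leg 4: heading 294.9°; drift -14.1° → track 280.8°, groundspeed 124.0 kt
Leg 5: heading 358.8°; drift -26.2° → track 332.6°, groundspeed 86.5 kt
Leg 6: heading 116.4°; drift +25.2° → track 141.6°, groundspeed 72.6 kt

Leg 1: track=235.8°, groundspeed=132.4 kt
Leg 2: track=353.0°, groundspeed=72.8 kt
Leg 3: track=324.7°, groundspeed=92.5 kt
Leg 4: track=280.8°, groundspeed=124.0 kt
Leg 5: track=332.6°, groundspeed=86.5 kt
Leg 6: track=141.6°, groundspeed=72.6 kt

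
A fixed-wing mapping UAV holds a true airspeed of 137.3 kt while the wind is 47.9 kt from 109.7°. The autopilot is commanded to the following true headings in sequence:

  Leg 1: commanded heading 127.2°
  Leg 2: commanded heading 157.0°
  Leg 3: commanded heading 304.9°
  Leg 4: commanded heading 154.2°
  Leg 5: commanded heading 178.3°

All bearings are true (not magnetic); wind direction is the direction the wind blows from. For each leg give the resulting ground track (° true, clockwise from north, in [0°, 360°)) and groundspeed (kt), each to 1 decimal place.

Leg 1: track=136.1°, groundspeed=92.7 kt
Leg 2: track=175.6°, groundspeed=110.6 kt
Leg 3: track=301.0°, groundspeed=184.0 kt
Leg 4: track=172.2°, groundspeed=108.5 kt
Leg 5: track=198.7°, groundspeed=127.9 kt

Leg 1: heading 127.2°; drift +8.9° → track 136.1°, groundspeed 92.7 kt
Leg 2: heading 157.0°; drift +18.6° → track 175.6°, groundspeed 110.6 kt
Leg 3: heading 304.9°; drift -3.9° → track 301.0°, groundspeed 184.0 kt
Leg 4: heading 154.2°; drift +18.0° → track 172.2°, groundspeed 108.5 kt
Leg 5: heading 178.3°; drift +20.4° → track 198.7°, groundspeed 127.9 kt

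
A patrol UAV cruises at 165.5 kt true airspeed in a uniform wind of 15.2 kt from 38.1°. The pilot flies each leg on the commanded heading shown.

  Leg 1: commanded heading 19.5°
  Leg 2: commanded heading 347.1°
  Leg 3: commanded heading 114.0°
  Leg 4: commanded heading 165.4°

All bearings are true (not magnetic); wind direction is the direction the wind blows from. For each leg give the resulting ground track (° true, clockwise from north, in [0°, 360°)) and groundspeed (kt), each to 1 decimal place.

Leg 1: track=17.7°, groundspeed=151.2 kt
Leg 2: track=342.8°, groundspeed=156.4 kt
Leg 3: track=119.2°, groundspeed=162.5 kt
Leg 4: track=169.4°, groundspeed=175.1 kt

Leg 1: heading 19.5°; drift -1.8° → track 17.7°, groundspeed 151.2 kt
Leg 2: heading 347.1°; drift -4.3° → track 342.8°, groundspeed 156.4 kt
Leg 3: heading 114.0°; drift +5.2° → track 119.2°, groundspeed 162.5 kt
Leg 4: heading 165.4°; drift +4.0° → track 169.4°, groundspeed 175.1 kt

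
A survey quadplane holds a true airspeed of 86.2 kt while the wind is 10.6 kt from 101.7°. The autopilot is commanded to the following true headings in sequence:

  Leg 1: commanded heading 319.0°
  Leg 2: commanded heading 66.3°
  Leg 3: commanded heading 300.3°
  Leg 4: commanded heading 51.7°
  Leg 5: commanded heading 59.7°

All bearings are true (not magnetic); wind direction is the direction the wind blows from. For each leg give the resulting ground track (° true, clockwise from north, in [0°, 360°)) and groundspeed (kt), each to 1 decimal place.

Leg 1: heading 319.0°; drift -3.9° → track 315.1°, groundspeed 94.8 kt
Leg 2: heading 66.3°; drift -4.5° → track 61.8°, groundspeed 77.8 kt
Leg 3: heading 300.3°; drift -2.0° → track 298.3°, groundspeed 96.3 kt
Leg 4: heading 51.7°; drift -5.8° → track 45.9°, groundspeed 79.8 kt
Leg 5: heading 59.7°; drift -5.2° → track 54.5°, groundspeed 78.6 kt

Leg 1: track=315.1°, groundspeed=94.8 kt
Leg 2: track=61.8°, groundspeed=77.8 kt
Leg 3: track=298.3°, groundspeed=96.3 kt
Leg 4: track=45.9°, groundspeed=79.8 kt
Leg 5: track=54.5°, groundspeed=78.6 kt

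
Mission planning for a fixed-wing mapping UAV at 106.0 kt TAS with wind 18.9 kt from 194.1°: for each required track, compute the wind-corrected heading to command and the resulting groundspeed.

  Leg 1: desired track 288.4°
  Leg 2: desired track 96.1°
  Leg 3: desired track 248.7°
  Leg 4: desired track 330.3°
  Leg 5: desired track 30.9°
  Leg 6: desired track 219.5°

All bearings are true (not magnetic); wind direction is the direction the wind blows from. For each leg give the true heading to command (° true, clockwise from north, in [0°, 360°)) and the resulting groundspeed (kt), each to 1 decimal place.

Leg 1: heading=278.2°, groundspeed=105.7 kt
Leg 2: heading=106.3°, groundspeed=107.0 kt
Leg 3: heading=240.3°, groundspeed=93.9 kt
Leg 4: heading=323.2°, groundspeed=118.8 kt
Leg 5: heading=33.9°, groundspeed=124.0 kt
Leg 6: heading=215.1°, groundspeed=88.6 kt

Leg 1: desired track 288.4°; wind correction -10.2° → command heading 278.2°, groundspeed 105.7 kt
Leg 2: desired track 96.1°; wind correction +10.2° → command heading 106.3°, groundspeed 107.0 kt
Leg 3: desired track 248.7°; wind correction -8.4° → command heading 240.3°, groundspeed 93.9 kt
Leg 4: desired track 330.3°; wind correction -7.1° → command heading 323.2°, groundspeed 118.8 kt
Leg 5: desired track 30.9°; wind correction +3.0° → command heading 33.9°, groundspeed 124.0 kt
Leg 6: desired track 219.5°; wind correction -4.4° → command heading 215.1°, groundspeed 88.6 kt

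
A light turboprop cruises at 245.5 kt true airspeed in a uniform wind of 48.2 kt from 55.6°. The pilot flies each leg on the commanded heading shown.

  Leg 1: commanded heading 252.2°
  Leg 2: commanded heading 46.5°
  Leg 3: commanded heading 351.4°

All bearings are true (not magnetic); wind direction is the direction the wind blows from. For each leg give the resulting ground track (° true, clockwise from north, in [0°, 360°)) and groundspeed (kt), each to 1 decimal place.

Leg 1: heading 252.2°; drift -2.7° → track 249.5°, groundspeed 292.0 kt
Leg 2: heading 46.5°; drift -2.2° → track 44.3°, groundspeed 198.1 kt
Leg 3: heading 351.4°; drift -10.9° → track 340.5°, groundspeed 228.7 kt

Leg 1: track=249.5°, groundspeed=292.0 kt
Leg 2: track=44.3°, groundspeed=198.1 kt
Leg 3: track=340.5°, groundspeed=228.7 kt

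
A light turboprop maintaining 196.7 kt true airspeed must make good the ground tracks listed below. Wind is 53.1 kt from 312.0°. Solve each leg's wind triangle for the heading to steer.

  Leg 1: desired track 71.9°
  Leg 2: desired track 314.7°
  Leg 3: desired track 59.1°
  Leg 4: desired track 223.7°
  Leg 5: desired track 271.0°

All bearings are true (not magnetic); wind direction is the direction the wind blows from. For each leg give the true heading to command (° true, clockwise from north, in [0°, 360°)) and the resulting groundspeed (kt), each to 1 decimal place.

Leg 1: desired track 71.9°; wind correction -13.5° → command heading 58.4°, groundspeed 217.7 kt
Leg 2: desired track 314.7°; wind correction -0.7° → command heading 314.0°, groundspeed 143.6 kt
Leg 3: desired track 59.1°; wind correction -15.0° → command heading 44.1°, groundspeed 205.7 kt
Leg 4: desired track 223.7°; wind correction +15.7° → command heading 239.4°, groundspeed 187.8 kt
Leg 5: desired track 271.0°; wind correction +10.2° → command heading 281.2°, groundspeed 153.5 kt

Leg 1: heading=58.4°, groundspeed=217.7 kt
Leg 2: heading=314.0°, groundspeed=143.6 kt
Leg 3: heading=44.1°, groundspeed=205.7 kt
Leg 4: heading=239.4°, groundspeed=187.8 kt
Leg 5: heading=281.2°, groundspeed=153.5 kt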